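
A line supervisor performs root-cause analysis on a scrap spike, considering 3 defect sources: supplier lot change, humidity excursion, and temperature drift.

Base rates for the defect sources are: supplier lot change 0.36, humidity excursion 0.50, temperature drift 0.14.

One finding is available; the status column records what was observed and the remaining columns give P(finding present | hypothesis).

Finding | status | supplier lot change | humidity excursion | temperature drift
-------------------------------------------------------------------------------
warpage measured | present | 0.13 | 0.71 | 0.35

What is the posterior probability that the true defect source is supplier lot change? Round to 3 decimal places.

By Bayes' rule, the unnormalized weight for each hypothesis is prior × likelihood:
  supplier lot change: 0.36 × 0.13 = 0.0468
  humidity excursion: 0.50 × 0.71 = 0.355
  temperature drift: 0.14 × 0.35 = 0.049
Normalizing constant Z = 0.0468 + 0.355 + 0.049 = 0.4508.
P(supplier lot change | evidence) = 0.0468 / 0.4508 ≈ 0.104.

0.104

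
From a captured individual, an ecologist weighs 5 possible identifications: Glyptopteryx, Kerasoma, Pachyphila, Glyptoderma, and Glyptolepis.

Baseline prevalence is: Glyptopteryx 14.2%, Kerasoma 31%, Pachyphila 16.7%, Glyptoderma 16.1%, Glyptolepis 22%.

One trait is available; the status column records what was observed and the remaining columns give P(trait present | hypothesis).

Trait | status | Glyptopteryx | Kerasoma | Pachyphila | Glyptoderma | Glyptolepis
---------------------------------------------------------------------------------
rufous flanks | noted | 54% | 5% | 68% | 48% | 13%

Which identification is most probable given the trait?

By Bayes' rule, the unnormalized weight for each hypothesis is prior × likelihood:
  Glyptopteryx: 0.142 × 0.54 = 0.07668
  Kerasoma: 0.310 × 0.05 = 0.0155
  Pachyphila: 0.167 × 0.68 = 0.11356
  Glyptoderma: 0.161 × 0.48 = 0.07728
  Glyptolepis: 0.220 × 0.13 = 0.0286
Marginal likelihood of the evidence = 0.31162.
P(Glyptopteryx | evidence) ≈ 0.07668 / 0.31162 ≈ 0.246
P(Kerasoma | evidence) ≈ 0.0155 / 0.31162 ≈ 0.050
P(Pachyphila | evidence) ≈ 0.11356 / 0.31162 ≈ 0.364
P(Glyptoderma | evidence) ≈ 0.07728 / 0.31162 ≈ 0.248
P(Glyptolepis | evidence) ≈ 0.0286 / 0.31162 ≈ 0.092
The largest is 0.364, so Pachyphila is most probable.

Pachyphila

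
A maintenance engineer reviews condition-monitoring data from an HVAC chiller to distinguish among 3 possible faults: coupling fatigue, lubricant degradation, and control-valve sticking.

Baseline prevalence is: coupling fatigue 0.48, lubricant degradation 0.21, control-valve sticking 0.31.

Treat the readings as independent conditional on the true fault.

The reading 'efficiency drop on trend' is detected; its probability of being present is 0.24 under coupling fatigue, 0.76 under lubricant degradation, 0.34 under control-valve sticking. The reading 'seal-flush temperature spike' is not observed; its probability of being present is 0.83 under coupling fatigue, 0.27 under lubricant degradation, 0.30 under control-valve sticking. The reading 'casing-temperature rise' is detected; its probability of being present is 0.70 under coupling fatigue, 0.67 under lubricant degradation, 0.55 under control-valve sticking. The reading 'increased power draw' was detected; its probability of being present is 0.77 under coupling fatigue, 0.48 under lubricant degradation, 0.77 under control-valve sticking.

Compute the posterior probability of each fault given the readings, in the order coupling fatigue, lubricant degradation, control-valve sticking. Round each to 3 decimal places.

Multiply each prior by the joint likelihood of the reading pattern (using 1 − P(present | H) for each absent reading):
  coupling fatigue: 0.48 × 0.24 × (1 − 0.83) × 0.70 × 0.77 = 0.010556
  lubricant degradation: 0.21 × 0.76 × (1 − 0.27) × 0.67 × 0.48 = 0.037469
  control-valve sticking: 0.31 × 0.34 × (1 − 0.30) × 0.55 × 0.77 = 0.031246
Normalizing constant Z = 0.010556 + 0.037469 + 0.031246 = 0.079271.
P(coupling fatigue | evidence) = 0.010556 / 0.079271 ≈ 0.133
P(lubricant degradation | evidence) = 0.037469 / 0.079271 ≈ 0.473
P(control-valve sticking | evidence) = 0.031246 / 0.079271 ≈ 0.394

0.133, 0.473, 0.394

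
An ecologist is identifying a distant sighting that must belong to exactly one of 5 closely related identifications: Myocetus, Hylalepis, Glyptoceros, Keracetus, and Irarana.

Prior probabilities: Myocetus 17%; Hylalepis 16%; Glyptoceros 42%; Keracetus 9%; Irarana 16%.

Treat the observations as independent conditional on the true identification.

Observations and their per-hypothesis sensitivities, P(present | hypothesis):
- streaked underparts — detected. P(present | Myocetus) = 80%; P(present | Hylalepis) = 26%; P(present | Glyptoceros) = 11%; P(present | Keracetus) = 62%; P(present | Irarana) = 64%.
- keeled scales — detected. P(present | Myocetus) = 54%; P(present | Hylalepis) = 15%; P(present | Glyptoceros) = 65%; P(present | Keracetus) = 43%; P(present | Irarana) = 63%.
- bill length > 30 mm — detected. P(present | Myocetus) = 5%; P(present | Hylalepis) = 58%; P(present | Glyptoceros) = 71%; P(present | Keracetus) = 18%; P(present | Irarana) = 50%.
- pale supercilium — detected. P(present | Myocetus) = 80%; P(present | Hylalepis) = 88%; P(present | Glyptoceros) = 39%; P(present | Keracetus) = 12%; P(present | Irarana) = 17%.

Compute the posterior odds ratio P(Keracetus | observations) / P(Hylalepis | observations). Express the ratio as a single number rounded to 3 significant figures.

0.163

Unnormalized posterior weight (prior times the observation likelihoods) for each of the two hypotheses:
  Keracetus: 0.09 × 0.62 × 0.43 × 0.18 × 0.12 = 0.00051827
  Hylalepis: 0.16 × 0.26 × 0.15 × 0.58 × 0.88 = 0.0031849
Posterior odds = 0.00051827 / 0.0031849 ≈ 0.163.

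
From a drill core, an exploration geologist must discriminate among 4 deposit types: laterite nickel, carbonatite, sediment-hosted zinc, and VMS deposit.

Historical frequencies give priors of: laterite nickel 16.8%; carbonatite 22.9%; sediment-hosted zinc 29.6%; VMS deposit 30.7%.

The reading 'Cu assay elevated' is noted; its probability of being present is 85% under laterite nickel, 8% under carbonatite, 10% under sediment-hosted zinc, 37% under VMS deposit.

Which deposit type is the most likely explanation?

laterite nickel

For each hypothesis, the unnormalized posterior weight is prior × likelihood:
  laterite nickel: 0.168 × 0.85 = 0.1428
  carbonatite: 0.229 × 0.08 = 0.01832
  sediment-hosted zinc: 0.296 × 0.10 = 0.0296
  VMS deposit: 0.307 × 0.37 = 0.11359
Normalizing constant Z = 0.1428 + 0.01832 + 0.0296 + 0.11359 = 0.30431.
P(laterite nickel | evidence) ≈ 0.1428 / 0.30431 ≈ 0.469
P(carbonatite | evidence) ≈ 0.01832 / 0.30431 ≈ 0.060
P(sediment-hosted zinc | evidence) ≈ 0.0296 / 0.30431 ≈ 0.097
P(VMS deposit | evidence) ≈ 0.11359 / 0.30431 ≈ 0.373
The largest is 0.469, so laterite nickel is most probable.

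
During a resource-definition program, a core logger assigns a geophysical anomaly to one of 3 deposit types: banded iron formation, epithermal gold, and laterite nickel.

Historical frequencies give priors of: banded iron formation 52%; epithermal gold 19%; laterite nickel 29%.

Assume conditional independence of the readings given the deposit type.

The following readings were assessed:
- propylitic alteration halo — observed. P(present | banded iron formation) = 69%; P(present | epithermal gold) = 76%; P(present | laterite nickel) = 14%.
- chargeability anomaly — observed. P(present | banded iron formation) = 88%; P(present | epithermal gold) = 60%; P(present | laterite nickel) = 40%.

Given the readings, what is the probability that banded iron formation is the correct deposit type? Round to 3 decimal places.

For each hypothesis, the unnormalized posterior weight is prior × product of the reading likelihoods:
  banded iron formation: 0.52 × 0.69 × 0.88 = 0.31574
  epithermal gold: 0.19 × 0.76 × 0.60 = 0.08664
  laterite nickel: 0.29 × 0.14 × 0.40 = 0.01624
The unnormalized weights sum to 0.41862.
P(banded iron formation | evidence) = 0.31574 / 0.41862 ≈ 0.754.

0.754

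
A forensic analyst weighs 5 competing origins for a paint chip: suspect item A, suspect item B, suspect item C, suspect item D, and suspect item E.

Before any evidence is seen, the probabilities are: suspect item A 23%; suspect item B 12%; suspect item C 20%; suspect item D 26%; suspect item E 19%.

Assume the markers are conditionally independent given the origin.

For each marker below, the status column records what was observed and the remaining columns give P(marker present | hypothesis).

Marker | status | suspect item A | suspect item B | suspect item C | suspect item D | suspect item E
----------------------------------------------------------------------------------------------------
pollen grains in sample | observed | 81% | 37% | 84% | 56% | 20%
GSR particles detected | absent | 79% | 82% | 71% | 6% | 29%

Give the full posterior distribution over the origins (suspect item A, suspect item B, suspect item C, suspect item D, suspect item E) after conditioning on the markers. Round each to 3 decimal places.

0.151, 0.031, 0.188, 0.527, 0.104

Multiply each prior by the joint likelihood of the marker pattern (using 1 − P(present | H) for each absent marker):
  suspect item A: 0.23 × 0.81 × (1 − 0.79) = 0.039123
  suspect item B: 0.12 × 0.37 × (1 − 0.82) = 0.007992
  suspect item C: 0.20 × 0.84 × (1 − 0.71) = 0.04872
  suspect item D: 0.26 × 0.56 × (1 − 0.06) = 0.13686
  suspect item E: 0.19 × 0.20 × (1 − 0.29) = 0.02698
Marginal likelihood of the evidence = 0.25968.
P(suspect item A | evidence) = 0.039123 / 0.25968 ≈ 0.151
P(suspect item B | evidence) = 0.007992 / 0.25968 ≈ 0.031
P(suspect item C | evidence) = 0.04872 / 0.25968 ≈ 0.188
P(suspect item D | evidence) = 0.13686 / 0.25968 ≈ 0.527
P(suspect item E | evidence) = 0.02698 / 0.25968 ≈ 0.104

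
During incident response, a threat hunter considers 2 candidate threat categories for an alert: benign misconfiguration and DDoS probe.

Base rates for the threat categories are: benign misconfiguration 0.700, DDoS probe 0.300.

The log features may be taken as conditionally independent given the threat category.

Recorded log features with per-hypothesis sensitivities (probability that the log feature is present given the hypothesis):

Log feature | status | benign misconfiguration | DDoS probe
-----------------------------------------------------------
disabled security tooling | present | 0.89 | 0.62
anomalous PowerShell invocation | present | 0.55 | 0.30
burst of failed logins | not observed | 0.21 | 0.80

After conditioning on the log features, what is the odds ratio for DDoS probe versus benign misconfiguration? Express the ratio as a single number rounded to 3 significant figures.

The normalizing constant cancels in an odds ratio, so compute prior × likelihood for the two hypotheses only (using 1 − P(present | H) for each absent log feature):
  DDoS probe: 0.300 × 0.62 × 0.30 × (1 − 0.80) = 0.01116
  benign misconfiguration: 0.700 × 0.89 × 0.55 × (1 − 0.21) = 0.27069
Odds(DDoS probe : benign misconfiguration) = 0.01116 / 0.27069 ≈ 0.0412.

0.0412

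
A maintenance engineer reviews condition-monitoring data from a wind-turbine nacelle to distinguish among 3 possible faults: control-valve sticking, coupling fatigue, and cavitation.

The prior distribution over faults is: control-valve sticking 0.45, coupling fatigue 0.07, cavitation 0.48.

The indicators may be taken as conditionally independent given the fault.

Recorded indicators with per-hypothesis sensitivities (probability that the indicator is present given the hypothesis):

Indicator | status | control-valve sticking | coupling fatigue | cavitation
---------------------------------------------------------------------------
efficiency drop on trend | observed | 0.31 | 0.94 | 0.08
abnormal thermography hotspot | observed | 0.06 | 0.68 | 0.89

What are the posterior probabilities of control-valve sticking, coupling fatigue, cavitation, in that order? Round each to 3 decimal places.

For each hypothesis, the unnormalized posterior weight is prior × product of the indicator likelihoods:
  control-valve sticking: 0.45 × 0.31 × 0.06 = 0.00837
  coupling fatigue: 0.07 × 0.94 × 0.68 = 0.044744
  cavitation: 0.48 × 0.08 × 0.89 = 0.034176
Marginal likelihood of the evidence = 0.08729.
P(control-valve sticking | evidence) = 0.00837 / 0.08729 ≈ 0.096
P(coupling fatigue | evidence) = 0.044744 / 0.08729 ≈ 0.513
P(cavitation | evidence) = 0.034176 / 0.08729 ≈ 0.392

0.096, 0.513, 0.392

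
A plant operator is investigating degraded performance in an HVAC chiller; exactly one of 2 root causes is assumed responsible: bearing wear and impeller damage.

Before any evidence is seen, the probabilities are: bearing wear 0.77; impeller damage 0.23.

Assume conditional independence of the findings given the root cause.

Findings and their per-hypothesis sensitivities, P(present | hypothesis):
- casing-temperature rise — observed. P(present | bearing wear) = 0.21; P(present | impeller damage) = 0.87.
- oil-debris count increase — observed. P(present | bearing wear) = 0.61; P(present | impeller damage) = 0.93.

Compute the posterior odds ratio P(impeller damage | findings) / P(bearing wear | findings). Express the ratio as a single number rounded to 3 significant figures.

1.89

Posterior odds equal prior odds times the likelihood ratio; only the two competing hypotheses matter.
  impeller damage: 0.23 × 0.87 × 0.93 = 0.18609
  bearing wear: 0.77 × 0.21 × 0.61 = 0.098637
Posterior odds = 0.18609 / 0.098637 ≈ 1.89.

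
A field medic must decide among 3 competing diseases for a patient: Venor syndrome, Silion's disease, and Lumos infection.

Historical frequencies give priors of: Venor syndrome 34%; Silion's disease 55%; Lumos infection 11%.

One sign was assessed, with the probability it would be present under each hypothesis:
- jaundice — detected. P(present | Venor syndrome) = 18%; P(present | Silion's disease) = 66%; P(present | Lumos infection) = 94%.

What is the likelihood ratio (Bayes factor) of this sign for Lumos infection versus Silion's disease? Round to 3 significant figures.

The Bayes factor is the ratio of the two likelihoods.
  Lumos infection: 0.94
  Silion's disease: 0.66
Bayes factor = 0.94 / 0.66 ≈ 1.42

1.42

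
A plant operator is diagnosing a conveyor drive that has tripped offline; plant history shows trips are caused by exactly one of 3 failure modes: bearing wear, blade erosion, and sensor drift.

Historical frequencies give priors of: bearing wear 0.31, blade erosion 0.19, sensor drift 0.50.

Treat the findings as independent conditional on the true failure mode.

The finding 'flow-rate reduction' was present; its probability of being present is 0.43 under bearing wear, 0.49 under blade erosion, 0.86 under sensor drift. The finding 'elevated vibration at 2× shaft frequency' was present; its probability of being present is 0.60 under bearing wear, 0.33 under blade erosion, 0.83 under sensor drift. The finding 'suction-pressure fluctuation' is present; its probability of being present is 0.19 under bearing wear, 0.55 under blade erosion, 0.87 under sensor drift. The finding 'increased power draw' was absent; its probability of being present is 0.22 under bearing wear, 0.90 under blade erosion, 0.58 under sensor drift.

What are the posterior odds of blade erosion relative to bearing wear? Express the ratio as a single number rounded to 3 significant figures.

The normalizing constant cancels in an odds ratio, so compute prior × likelihood for the two hypotheses only (using 1 − P(present | H) for each absent finding):
  blade erosion: 0.19 × 0.49 × 0.33 × 0.55 × (1 − 0.90) = 0.0016898
  bearing wear: 0.31 × 0.43 × 0.60 × 0.19 × (1 − 0.22) = 0.011853
Posterior odds = 0.0016898 / 0.011853 ≈ 0.143.

0.143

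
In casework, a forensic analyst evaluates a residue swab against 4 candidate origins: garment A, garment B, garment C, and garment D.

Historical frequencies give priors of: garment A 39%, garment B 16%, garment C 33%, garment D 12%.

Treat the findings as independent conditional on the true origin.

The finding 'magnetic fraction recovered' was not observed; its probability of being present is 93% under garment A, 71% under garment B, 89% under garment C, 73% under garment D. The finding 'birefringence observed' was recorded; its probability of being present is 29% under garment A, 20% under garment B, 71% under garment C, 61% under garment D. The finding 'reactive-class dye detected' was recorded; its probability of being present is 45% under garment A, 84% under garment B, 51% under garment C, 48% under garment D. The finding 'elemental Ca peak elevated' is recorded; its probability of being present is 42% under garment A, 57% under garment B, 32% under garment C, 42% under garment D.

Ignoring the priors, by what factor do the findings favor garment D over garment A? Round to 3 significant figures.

The Bayes factor is the ratio of the joint likelihoods of the evidence pattern under the two hypotheses (using 1 − P(present | H) for each absent finding).
  garment D: (1 − 0.73) × 0.61 × 0.48 × 0.42 = 0.033204
  garment A: (1 − 0.93) × 0.29 × 0.45 × 0.42 = 0.0038367
Bayes factor = 0.033204 / 0.0038367 ≈ 8.65

8.65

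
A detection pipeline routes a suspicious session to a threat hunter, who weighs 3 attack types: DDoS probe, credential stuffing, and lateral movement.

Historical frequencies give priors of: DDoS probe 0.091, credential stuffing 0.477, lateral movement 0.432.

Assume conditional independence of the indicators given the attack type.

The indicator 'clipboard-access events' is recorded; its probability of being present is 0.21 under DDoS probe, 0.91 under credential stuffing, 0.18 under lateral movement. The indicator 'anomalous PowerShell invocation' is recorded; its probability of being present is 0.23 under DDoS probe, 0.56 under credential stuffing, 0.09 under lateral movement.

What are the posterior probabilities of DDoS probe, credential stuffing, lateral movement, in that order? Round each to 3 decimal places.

0.017, 0.955, 0.028

By Bayes' rule with conditional independence, the unnormalized weight for each hypothesis is prior × ∏ likelihoods:
  DDoS probe: 0.091 × 0.21 × 0.23 = 0.0043953
  credential stuffing: 0.477 × 0.91 × 0.56 = 0.24308
  lateral movement: 0.432 × 0.18 × 0.09 = 0.0069984
Marginal likelihood of the evidence = 0.25447.
P(DDoS probe | evidence) = 0.0043953 / 0.25447 ≈ 0.017
P(credential stuffing | evidence) = 0.24308 / 0.25447 ≈ 0.955
P(lateral movement | evidence) = 0.0069984 / 0.25447 ≈ 0.028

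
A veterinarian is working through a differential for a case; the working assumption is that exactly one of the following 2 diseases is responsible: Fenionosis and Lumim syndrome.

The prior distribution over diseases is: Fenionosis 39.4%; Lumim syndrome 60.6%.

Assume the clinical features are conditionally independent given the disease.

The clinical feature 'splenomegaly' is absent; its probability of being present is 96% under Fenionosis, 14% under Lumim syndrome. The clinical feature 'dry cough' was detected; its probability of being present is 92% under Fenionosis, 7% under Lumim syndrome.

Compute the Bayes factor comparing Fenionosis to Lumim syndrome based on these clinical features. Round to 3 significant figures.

0.611

Joint likelihood of the clinical feature pattern under each hypothesis (using 1 − P(present | H) for each absent clinical feature):
  Fenionosis: (1 − 0.96) × 0.92 = 0.0368
  Lumim syndrome: (1 − 0.14) × 0.07 = 0.0602
Bayes factor = 0.0368 / 0.0602 ≈ 0.611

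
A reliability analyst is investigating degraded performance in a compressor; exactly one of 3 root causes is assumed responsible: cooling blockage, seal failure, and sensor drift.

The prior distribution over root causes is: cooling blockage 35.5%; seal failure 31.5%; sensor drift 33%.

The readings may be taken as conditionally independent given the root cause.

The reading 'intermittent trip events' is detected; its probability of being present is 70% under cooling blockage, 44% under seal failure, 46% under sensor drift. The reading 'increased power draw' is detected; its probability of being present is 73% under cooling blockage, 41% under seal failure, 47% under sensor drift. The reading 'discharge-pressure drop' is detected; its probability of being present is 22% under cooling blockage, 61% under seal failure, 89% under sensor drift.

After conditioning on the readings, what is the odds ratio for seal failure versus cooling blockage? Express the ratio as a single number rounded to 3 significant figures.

0.869

The normalizing constant cancels in an odds ratio, so compute prior × likelihood for the two hypotheses only:
  seal failure: 0.315 × 0.44 × 0.41 × 0.61 = 0.034664
  cooling blockage: 0.355 × 0.70 × 0.73 × 0.22 = 0.039909
Posterior odds = 0.034664 / 0.039909 ≈ 0.869.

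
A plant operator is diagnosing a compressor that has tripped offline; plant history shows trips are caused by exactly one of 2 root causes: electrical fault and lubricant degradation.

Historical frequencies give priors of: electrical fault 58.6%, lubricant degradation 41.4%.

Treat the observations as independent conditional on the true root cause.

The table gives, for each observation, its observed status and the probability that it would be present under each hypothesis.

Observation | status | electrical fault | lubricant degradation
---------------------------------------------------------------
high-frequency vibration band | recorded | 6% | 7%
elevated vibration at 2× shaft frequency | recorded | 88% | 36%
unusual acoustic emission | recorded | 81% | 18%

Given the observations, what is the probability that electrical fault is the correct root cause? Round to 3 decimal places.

0.930

For each hypothesis, the unnormalized posterior weight is prior × product of the observation likelihoods:
  electrical fault: 0.586 × 0.06 × 0.88 × 0.81 = 0.025062
  lubricant degradation: 0.414 × 0.07 × 0.36 × 0.18 = 0.0018779
The unnormalized weights sum to 0.02694.
P(electrical fault | evidence) = 0.025062 / 0.02694 ≈ 0.930.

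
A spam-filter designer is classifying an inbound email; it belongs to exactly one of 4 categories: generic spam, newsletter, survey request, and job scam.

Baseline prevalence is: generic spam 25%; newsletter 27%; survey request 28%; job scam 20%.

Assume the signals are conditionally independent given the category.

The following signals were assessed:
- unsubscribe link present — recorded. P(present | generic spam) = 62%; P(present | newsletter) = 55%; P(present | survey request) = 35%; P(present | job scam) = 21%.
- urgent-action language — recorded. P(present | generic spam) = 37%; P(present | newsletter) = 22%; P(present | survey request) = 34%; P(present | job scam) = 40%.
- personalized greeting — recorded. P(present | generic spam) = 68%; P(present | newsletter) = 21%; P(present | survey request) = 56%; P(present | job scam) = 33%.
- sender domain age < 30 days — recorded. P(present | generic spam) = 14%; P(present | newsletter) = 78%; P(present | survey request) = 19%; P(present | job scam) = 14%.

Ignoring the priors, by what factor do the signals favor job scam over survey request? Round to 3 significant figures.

Take the product of per-signal likelihoods under each hypothesis, then divide.
  job scam: 0.21 × 0.40 × 0.33 × 0.14 = 0.0038808
  survey request: 0.35 × 0.34 × 0.56 × 0.19 = 0.012662
Bayes factor = 0.0038808 / 0.012662 ≈ 0.307

0.307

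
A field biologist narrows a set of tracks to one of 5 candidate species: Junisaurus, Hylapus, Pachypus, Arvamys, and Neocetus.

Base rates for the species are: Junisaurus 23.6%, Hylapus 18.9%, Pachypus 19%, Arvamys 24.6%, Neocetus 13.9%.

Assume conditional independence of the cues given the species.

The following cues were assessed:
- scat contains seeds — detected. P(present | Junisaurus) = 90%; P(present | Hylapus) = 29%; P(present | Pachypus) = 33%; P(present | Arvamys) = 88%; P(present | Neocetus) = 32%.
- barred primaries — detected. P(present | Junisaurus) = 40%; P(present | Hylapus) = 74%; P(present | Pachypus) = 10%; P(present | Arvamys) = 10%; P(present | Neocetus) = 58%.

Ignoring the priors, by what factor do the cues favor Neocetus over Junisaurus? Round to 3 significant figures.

0.516

The Bayes factor is the ratio of the joint likelihoods of the cue pattern under the two hypotheses.
  Neocetus: 0.32 × 0.58 = 0.1856
  Junisaurus: 0.90 × 0.40 = 0.36
Bayes factor = 0.1856 / 0.36 ≈ 0.516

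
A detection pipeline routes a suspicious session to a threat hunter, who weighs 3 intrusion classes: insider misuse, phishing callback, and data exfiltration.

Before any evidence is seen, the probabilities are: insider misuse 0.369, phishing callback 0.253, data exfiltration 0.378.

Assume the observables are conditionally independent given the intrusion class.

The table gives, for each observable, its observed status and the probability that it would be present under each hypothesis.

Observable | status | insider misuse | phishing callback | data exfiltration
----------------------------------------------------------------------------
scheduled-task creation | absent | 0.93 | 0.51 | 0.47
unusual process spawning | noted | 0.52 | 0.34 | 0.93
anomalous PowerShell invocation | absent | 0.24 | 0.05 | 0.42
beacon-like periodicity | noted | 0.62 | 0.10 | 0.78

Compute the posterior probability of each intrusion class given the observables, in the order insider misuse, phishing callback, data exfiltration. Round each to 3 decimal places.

0.067, 0.042, 0.891

By Bayes' rule with conditional independence, the unnormalized weight for each hypothesis is prior × ∏ likelihoods (using 1 − P(present | H) for each absent observable):
  insider misuse: 0.369 × (1 − 0.93) × 0.52 × (1 − 0.24) × 0.62 = 0.006329
  phishing callback: 0.253 × (1 − 0.51) × 0.34 × (1 − 0.05) × 0.10 = 0.0040042
  data exfiltration: 0.378 × (1 − 0.47) × 0.93 × (1 − 0.42) × 0.78 = 0.084289
The unnormalized weights sum to 0.094623.
P(insider misuse | evidence) = 0.006329 / 0.094623 ≈ 0.067
P(phishing callback | evidence) = 0.0040042 / 0.094623 ≈ 0.042
P(data exfiltration | evidence) = 0.084289 / 0.094623 ≈ 0.891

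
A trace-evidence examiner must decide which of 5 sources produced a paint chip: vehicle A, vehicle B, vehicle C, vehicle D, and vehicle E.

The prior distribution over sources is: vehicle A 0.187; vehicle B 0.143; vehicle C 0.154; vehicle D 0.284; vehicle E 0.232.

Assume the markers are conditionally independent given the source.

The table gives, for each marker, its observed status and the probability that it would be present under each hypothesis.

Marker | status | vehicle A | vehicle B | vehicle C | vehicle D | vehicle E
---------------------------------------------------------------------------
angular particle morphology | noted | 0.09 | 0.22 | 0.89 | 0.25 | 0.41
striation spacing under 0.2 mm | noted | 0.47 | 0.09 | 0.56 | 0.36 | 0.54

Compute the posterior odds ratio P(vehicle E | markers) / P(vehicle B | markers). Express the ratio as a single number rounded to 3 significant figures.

18.1

Posterior odds equal prior odds times the likelihood ratio; only the two competing hypotheses matter.
  vehicle E: 0.232 × 0.41 × 0.54 = 0.051365
  vehicle B: 0.143 × 0.22 × 0.09 = 0.0028314
Posterior odds = 0.051365 / 0.0028314 ≈ 18.1.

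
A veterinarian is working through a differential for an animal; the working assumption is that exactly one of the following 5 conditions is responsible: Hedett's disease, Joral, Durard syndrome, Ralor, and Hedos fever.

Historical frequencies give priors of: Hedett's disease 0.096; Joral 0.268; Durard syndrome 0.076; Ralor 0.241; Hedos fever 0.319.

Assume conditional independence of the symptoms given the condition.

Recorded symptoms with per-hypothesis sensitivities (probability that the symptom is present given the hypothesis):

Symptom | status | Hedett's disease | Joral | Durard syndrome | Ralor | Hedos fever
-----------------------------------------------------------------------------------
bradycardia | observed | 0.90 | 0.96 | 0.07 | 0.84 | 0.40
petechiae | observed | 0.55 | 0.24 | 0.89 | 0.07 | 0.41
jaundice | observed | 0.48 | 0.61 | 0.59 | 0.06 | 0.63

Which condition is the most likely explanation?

Multiply each prior by the joint likelihood of the symptom pattern:
  Hedett's disease: 0.096 × 0.90 × 0.55 × 0.48 = 0.02281
  Joral: 0.268 × 0.96 × 0.24 × 0.61 = 0.037666
  Durard syndrome: 0.076 × 0.07 × 0.89 × 0.59 = 0.0027935
  Ralor: 0.241 × 0.84 × 0.07 × 0.06 = 0.00085025
  Hedos fever: 0.319 × 0.40 × 0.41 × 0.63 = 0.032959
Normalizing constant Z = 0.02281 + 0.037666 + 0.0027935 + 0.00085025 + 0.032959 = 0.097078.
P(Hedett's disease | evidence) ≈ 0.02281 / 0.097078 ≈ 0.235
P(Joral | evidence) ≈ 0.037666 / 0.097078 ≈ 0.388
P(Durard syndrome | evidence) ≈ 0.0027935 / 0.097078 ≈ 0.029
P(Ralor | evidence) ≈ 0.00085025 / 0.097078 ≈ 0.009
P(Hedos fever | evidence) ≈ 0.032959 / 0.097078 ≈ 0.340
The largest is 0.388, so Joral is most probable.

Joral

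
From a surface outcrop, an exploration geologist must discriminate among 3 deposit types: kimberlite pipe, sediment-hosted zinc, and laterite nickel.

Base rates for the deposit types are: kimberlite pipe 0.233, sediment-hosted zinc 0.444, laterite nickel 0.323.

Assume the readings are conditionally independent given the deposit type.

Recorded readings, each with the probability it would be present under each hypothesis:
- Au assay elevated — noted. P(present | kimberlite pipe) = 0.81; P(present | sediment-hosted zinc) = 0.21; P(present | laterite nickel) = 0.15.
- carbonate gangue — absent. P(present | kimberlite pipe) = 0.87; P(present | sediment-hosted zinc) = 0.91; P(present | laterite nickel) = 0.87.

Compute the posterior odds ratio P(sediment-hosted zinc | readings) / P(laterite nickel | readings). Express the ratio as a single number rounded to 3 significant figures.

Unnormalized posterior weight (prior times the reading likelihoods) for each of the two hypotheses (using 1 − P(present | H) for each absent reading):
  sediment-hosted zinc: 0.444 × 0.21 × (1 − 0.91) = 0.0083916
  laterite nickel: 0.323 × 0.15 × (1 − 0.87) = 0.0062985
Posterior odds = 0.0083916 / 0.0062985 ≈ 1.33.

1.33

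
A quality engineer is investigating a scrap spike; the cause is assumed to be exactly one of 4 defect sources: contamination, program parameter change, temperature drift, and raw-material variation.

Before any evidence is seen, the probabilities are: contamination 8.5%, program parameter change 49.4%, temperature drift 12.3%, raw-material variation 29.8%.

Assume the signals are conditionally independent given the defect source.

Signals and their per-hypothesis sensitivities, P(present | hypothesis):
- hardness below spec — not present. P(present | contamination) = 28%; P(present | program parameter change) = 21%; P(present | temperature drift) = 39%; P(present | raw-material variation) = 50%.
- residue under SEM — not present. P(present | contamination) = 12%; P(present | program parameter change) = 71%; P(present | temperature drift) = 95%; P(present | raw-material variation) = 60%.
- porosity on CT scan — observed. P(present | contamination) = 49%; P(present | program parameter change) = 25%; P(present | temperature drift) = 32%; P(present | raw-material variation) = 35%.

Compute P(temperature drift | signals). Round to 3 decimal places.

For each hypothesis, the unnormalized posterior weight is prior × product of the signal likelihoods (using 1 − P(present | H) for each absent signal):
  contamination: 0.085 × (1 − 0.28) × (1 − 0.12) × 0.49 = 0.026389
  program parameter change: 0.494 × (1 − 0.21) × (1 − 0.71) × 0.25 = 0.028294
  temperature drift: 0.123 × (1 − 0.39) × (1 − 0.95) × 0.32 = 0.0012005
  raw-material variation: 0.298 × (1 − 0.50) × (1 − 0.60) × 0.35 = 0.02086
Normalizing constant Z = 0.026389 + 0.028294 + 0.0012005 + 0.02086 = 0.076744.
P(temperature drift | evidence) = 0.0012005 / 0.076744 ≈ 0.016.

0.016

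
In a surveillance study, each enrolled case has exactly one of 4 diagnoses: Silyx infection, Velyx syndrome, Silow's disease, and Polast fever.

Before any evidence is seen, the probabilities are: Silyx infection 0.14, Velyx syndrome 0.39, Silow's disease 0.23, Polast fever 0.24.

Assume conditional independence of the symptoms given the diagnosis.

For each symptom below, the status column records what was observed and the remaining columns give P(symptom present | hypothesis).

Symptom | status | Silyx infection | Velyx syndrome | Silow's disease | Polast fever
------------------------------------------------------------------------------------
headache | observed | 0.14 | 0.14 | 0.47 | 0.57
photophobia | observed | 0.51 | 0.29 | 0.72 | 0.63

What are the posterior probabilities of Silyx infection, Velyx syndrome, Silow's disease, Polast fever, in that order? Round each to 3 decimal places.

0.053, 0.083, 0.410, 0.454

For each hypothesis, the unnormalized posterior weight is prior × product of the symptom likelihoods:
  Silyx infection: 0.14 × 0.14 × 0.51 = 0.009996
  Velyx syndrome: 0.39 × 0.14 × 0.29 = 0.015834
  Silow's disease: 0.23 × 0.47 × 0.72 = 0.077832
  Polast fever: 0.24 × 0.57 × 0.63 = 0.086184
The unnormalized weights sum to 0.18985.
P(Silyx infection | evidence) = 0.009996 / 0.18985 ≈ 0.053
P(Velyx syndrome | evidence) = 0.015834 / 0.18985 ≈ 0.083
P(Silow's disease | evidence) = 0.077832 / 0.18985 ≈ 0.410
P(Polast fever | evidence) = 0.086184 / 0.18985 ≈ 0.454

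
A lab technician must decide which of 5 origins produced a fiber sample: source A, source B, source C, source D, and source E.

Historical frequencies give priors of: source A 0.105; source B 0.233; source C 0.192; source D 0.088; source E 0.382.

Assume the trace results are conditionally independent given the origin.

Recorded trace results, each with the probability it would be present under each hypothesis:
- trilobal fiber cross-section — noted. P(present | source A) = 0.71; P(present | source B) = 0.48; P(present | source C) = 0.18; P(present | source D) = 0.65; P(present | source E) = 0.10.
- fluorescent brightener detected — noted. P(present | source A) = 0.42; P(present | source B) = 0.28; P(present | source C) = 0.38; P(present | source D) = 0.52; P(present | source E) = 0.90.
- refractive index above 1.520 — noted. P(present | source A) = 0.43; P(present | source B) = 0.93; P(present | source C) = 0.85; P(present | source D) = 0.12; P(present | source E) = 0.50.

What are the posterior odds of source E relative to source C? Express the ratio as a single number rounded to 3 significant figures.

1.54

The normalizing constant cancels in an odds ratio, so compute prior × likelihood for the two hypotheses only:
  source E: 0.382 × 0.10 × 0.90 × 0.50 = 0.01719
  source C: 0.192 × 0.18 × 0.38 × 0.85 = 0.011163
Posterior odds = 0.01719 / 0.011163 ≈ 1.54.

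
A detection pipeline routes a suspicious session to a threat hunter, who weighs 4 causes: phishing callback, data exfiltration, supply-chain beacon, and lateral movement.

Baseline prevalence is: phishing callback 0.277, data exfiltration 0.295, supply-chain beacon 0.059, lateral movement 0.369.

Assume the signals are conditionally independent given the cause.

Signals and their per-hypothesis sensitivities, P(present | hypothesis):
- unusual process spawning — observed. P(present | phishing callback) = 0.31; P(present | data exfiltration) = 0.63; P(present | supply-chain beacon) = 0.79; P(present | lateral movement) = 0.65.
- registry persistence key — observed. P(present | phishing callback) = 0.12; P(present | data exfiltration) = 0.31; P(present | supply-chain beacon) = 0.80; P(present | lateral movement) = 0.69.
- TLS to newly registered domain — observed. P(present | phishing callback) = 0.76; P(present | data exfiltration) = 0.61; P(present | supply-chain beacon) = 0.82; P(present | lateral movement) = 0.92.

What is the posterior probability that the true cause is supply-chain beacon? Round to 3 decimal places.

Multiply each prior by the joint likelihood of the signal pattern:
  phishing callback: 0.277 × 0.31 × 0.12 × 0.76 = 0.0078313
  data exfiltration: 0.295 × 0.63 × 0.31 × 0.61 = 0.035144
  supply-chain beacon: 0.059 × 0.79 × 0.80 × 0.82 = 0.030576
  lateral movement: 0.369 × 0.65 × 0.69 × 0.92 = 0.15226
Marginal likelihood of the evidence = 0.22581.
P(supply-chain beacon | evidence) = 0.030576 / 0.22581 ≈ 0.135.

0.135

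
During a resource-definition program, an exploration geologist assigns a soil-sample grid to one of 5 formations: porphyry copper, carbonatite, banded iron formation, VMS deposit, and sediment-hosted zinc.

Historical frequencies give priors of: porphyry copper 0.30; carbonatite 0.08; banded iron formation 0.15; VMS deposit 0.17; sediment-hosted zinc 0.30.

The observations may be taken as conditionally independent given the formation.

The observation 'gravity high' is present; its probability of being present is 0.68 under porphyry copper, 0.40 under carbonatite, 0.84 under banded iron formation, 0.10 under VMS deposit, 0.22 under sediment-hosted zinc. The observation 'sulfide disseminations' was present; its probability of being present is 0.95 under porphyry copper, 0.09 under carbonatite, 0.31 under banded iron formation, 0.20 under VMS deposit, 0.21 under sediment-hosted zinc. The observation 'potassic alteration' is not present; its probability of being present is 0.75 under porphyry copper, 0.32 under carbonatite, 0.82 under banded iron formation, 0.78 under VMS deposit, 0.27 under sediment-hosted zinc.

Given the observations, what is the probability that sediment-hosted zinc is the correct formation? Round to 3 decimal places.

0.148

Multiply each prior by the joint likelihood of the evidence pattern (using 1 − P(present | H) for each absent observation):
  porphyry copper: 0.30 × 0.68 × 0.95 × (1 − 0.75) = 0.04845
  carbonatite: 0.08 × 0.40 × 0.09 × (1 − 0.32) = 0.0019584
  banded iron formation: 0.15 × 0.84 × 0.31 × (1 − 0.82) = 0.0070308
  VMS deposit: 0.17 × 0.10 × 0.20 × (1 − 0.78) = 0.000748
  sediment-hosted zinc: 0.30 × 0.22 × 0.21 × (1 − 0.27) = 0.010118
The unnormalized weights sum to 0.068305.
P(sediment-hosted zinc | evidence) = 0.010118 / 0.068305 ≈ 0.148.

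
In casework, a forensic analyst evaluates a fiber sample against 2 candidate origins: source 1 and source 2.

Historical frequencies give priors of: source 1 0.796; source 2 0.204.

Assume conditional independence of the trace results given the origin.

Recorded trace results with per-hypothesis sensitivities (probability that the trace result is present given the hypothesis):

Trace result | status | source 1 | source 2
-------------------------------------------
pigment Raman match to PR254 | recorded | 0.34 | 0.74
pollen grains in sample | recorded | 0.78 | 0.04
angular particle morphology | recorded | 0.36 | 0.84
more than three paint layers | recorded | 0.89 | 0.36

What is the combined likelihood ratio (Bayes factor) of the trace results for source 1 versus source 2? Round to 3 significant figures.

9.49

The Bayes factor is the ratio of the joint likelihoods of the trace result pattern under the two hypotheses.
  source 1: 0.34 × 0.78 × 0.36 × 0.89 = 0.08497
  source 2: 0.74 × 0.04 × 0.84 × 0.36 = 0.008951
Bayes factor = 0.08497 / 0.008951 ≈ 9.49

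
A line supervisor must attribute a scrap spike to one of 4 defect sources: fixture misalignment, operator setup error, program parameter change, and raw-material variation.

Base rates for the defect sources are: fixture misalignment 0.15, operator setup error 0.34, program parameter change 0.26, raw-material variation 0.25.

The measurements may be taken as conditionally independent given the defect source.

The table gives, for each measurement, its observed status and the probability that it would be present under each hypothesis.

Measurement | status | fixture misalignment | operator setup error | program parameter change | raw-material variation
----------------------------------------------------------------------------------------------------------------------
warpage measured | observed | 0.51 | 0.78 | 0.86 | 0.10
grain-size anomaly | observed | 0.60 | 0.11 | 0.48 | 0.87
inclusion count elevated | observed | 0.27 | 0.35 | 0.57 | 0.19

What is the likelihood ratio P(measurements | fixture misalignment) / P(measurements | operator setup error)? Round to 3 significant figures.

2.75

Take the product of per-measurement likelihoods under each hypothesis, then divide.
  fixture misalignment: 0.51 × 0.60 × 0.27 = 0.08262
  operator setup error: 0.78 × 0.11 × 0.35 = 0.03003
Bayes factor = 0.08262 / 0.03003 ≈ 2.75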